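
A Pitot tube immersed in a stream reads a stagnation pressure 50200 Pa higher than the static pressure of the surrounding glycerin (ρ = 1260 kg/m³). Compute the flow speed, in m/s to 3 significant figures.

8.93 m/s

The dynamic pressure equals the rise in static pressure at the stagnation point: ΔP = ½ρv².
v = √(2ΔP/ρ) = √(2·50200/1260) = 8.93 m/s.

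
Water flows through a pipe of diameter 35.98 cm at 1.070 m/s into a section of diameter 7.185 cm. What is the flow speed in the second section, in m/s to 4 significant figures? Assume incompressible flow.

v₂ = 26.83 m/s

Mass conservation (A₁v₁ = A₂v₂) gives v₂ = 1.070 × 1017/40.55 = 26.83 m/s.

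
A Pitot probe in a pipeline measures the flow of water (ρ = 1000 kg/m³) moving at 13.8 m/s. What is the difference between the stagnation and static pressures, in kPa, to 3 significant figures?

Bernoulli between the free stream and the stagnation point: ½ρv² = P_stag − P_static.
ΔP = ½·1000·13.8² = 95200 Pa.

95.2 kPa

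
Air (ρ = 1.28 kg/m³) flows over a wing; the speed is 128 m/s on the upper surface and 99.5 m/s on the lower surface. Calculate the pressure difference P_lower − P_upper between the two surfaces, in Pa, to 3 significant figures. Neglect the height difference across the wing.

ΔP = 4150 Pa

The pressure is lower where the speed is higher: ΔP = ½ρ(v_up² − v_low²).
ΔP = ½·1.28·(128² − 99.5²) = 4150 Pa.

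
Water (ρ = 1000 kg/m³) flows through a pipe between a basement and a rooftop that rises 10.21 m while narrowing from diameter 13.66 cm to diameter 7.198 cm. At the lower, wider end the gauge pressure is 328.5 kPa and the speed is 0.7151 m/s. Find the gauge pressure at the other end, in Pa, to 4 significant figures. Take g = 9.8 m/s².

Continuity gives A₁v₁ = A₂v₂, so v₂ = (146.6 cm²)/(40.69 cm²) × 0.7151 m/s = 2.575 m/s.
Energy conservation along the streamline gives P₂ = P₁ − ½ρ(v₂² − v₁²) − ρg(h₂ − h₁).
P₂ = 328500 + ½·1000·(0.7151² − 2.575²) − 1000·9.8·(+10.21) = 328500 + (-3061) − (100100) = 225400 Pa.

P₂ ≈ 225400 Pa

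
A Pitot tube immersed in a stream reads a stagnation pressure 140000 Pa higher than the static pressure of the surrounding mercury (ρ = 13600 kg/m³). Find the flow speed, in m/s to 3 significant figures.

Bernoulli between the free stream and the stagnation point: ½ρv² = P_stag − P_static.
v = √(2ΔP/ρ) = √(2·140000/13600) = 4.54 m/s.

v ≈ 4.54 m/s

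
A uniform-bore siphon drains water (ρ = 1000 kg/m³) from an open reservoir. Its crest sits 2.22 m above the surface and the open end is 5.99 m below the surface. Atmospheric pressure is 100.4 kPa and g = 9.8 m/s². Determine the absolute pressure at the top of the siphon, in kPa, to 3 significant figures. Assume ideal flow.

The outlet speed comes from Torricelli: v = √(2g·5.99) = 10.8 m/s.
Continuity keeps v the same throughout the tube; from surface to crest, P_atm + 0 = P_top + ½ρv² + ρg·h_top.
P_top = 100400 − ½·1000·10.8² − 1000·9.8·2.22 = 19900 Pa.

P_top ≈ 19.9 kPa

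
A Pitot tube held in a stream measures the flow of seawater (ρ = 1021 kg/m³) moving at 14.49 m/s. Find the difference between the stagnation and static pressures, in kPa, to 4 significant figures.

ΔP ≈ 107.2 kPa

The dynamic pressure equals the rise in static pressure at the stagnation point: ΔP = ½ρv².
ΔP = ½·1021·14.49² = 107200 Pa.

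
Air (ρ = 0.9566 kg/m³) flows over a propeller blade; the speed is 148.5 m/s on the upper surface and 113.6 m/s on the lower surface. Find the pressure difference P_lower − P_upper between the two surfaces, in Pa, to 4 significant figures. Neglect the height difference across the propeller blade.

With negligible Δh, P + ½ρv² is constant, so P_low − P_up = ½ρ(v_up² − v_low²).
ΔP = ½·0.9566·(148.5² − 113.6²) = 4375 Pa.

ΔP ≈ 4375 Pa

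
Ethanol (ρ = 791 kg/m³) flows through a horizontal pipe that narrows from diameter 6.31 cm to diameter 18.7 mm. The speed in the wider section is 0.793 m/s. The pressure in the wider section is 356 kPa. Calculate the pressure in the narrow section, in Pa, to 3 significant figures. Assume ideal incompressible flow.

By continuity, v₂ = v₁·A₁/A₂ = 0.793·(31.3/2.75) = 9.03 m/s.
The pipe is horizontal, so Bernoulli reduces to P₁ + ½ρv₁² = P₂ + ½ρv₂².
P₂ = P₁ − ½ρ(v₂² − v₁²) = 356000 − ½·791·(9.03² − 0.793²) = 356000 − 32000 = 324000 Pa.

P₂ ≈ 324000 Pa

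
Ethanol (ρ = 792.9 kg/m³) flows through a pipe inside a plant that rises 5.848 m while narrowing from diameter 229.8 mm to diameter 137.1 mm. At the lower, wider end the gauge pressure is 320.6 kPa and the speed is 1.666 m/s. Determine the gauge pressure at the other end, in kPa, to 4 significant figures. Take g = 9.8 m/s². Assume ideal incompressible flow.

P₂ = 267.6 kPa

By continuity, v₂ = v₁·A₁/A₂ = 1.666·(414.8/147.6) = 4.681 m/s.
Applying Bernoulli between the two ends and solving for P₂: P₂ = P₁ + ½ρ(v₁² − v₂²) − ρgΔh.
P₂ = 320600 + ½·792.9·(1.666² − 4.681²) − 792.9·9.8·(+5.848) = 320600 + (-7585) − (45440) = 267600 Pa.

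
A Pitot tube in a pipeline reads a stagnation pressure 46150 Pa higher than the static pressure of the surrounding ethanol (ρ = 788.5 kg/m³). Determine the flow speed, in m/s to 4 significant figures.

At the stagnation point the flow is brought to rest, so Bernoulli gives P_stag − P_static = ½ρv².
v = √(2ΔP/ρ) = √(2·46150/788.5) = 10.82 m/s.

v = 10.82 m/s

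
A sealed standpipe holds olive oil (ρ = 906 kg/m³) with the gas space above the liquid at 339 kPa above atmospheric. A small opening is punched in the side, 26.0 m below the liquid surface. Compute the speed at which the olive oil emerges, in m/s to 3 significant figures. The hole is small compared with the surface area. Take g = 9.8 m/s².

Take point 1 at the surface (v₁ ≈ 0) and point 2 at the hole (at atmospheric pressure). Bernoulli: P₁ + ρg h = P_atm + ½ρv₂².
With P₁ − P_atm = 339000 Pa, v₂ = √(2gh + 2ΔP/ρ) = √(2·9.8·26.0 + 2·339000/906) = 35.5 m/s.

35.5 m/s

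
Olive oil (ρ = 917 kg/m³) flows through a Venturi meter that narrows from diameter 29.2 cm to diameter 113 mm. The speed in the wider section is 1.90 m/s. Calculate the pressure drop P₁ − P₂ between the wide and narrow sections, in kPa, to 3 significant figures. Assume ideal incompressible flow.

ΔP = 72.1 kPa

By continuity, v₂ = v₁·A₁/A₂ = 1.90·(670/100) = 12.7 m/s.
With no height change, Bernoulli's equation is P₁ + ½ρv₁² = P₂ + ½ρv₂².
P₁ − P₂ = ½·917·(12.7² − 1.90²) = ½·917·157 = 72100 Pa.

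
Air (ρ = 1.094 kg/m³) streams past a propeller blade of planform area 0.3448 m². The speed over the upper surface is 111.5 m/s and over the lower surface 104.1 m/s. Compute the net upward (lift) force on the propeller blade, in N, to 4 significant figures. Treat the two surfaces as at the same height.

With equal heights on the two surfaces, Bernoulli gives P_lower − P_upper = ½ρ(v_upper² − v_lower²).
ΔP = ½·1.094·(111.5² − 104.1²) = 872.7 Pa.
Lift = ΔP · A = 872.7 × 0.3448 = 300.9 N.

F ≈ 300.9 N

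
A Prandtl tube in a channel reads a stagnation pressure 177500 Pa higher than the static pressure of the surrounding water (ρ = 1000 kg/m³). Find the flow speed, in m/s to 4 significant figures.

v ≈ 18.84 m/s

The dynamic pressure equals the rise in static pressure at the stagnation point: ΔP = ½ρv².
v = √(2ΔP/ρ) = √(2·177500/1000) = 18.84 m/s.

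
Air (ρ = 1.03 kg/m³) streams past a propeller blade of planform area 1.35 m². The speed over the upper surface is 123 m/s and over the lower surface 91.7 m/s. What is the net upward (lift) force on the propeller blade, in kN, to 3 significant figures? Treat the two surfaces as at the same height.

F = 4.67 kN

The faster flow above has the lower pressure; Bernoulli (same height) gives ΔP = ½ρ(v_up² − v_low²).
ΔP = ½·1.03·(123² − 91.7²) = 3460 Pa.
Lift = ΔP · A = 3460 × 1.35 = 4670 N.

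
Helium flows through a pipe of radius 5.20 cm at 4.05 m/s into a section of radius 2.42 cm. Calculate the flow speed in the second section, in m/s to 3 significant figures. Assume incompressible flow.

The volume flow rate is constant, so v₂ = (A₁/A₂)v₁ = (84.9/18.4)·4.05 = 18.7 m/s.

v₂ ≈ 18.7 m/s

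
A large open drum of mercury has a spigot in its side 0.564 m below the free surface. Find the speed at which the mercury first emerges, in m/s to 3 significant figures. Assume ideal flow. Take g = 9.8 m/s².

Torricelli's result v = √(2gh) gives v = √(2·9.8·0.564) = 3.32 m/s.

v ≈ 3.32 m/s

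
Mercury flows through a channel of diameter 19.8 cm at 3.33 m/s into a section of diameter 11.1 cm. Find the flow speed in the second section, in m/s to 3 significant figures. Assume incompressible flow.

v₂ ≈ 10.6 m/s

The volume flow rate is constant, so v₂ = (A₁/A₂)v₁ = (308/96.8)·3.33 = 10.6 m/s.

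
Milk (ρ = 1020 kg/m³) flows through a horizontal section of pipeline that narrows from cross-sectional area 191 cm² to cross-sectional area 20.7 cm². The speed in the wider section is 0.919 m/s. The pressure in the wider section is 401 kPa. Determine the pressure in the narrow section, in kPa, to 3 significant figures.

The volume flow rate is constant, so v₂ = (A₁/A₂)v₁ = (191/20.7)·0.919 = 8.48 m/s.
Bernoulli (h₁ = h₂): P₁ − P₂ = ½ρ(v₂² − v₁²).
P₂ = P₁ − ½ρ(v₂² − v₁²) = 401000 − ½·1020·(8.48² − 0.919²) = 401000 − 36200 = 365000 Pa.

P₂ = 365 kPa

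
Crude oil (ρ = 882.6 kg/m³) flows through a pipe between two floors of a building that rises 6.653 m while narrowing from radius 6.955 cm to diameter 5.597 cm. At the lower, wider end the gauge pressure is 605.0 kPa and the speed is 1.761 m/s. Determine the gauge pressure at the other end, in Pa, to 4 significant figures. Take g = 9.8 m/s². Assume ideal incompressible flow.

By continuity, v₂ = v₁·A₁/A₂ = 1.761·(152.0/24.60) = 10.88 m/s.
Energy conservation along the streamline gives P₂ = P₁ − ½ρ(v₂² − v₁²) − ρg(h₂ − h₁).
P₂ = 605000 + ½·882.6·(1.761² − 10.88²) − 882.6·9.8·(+6.653) = 605000 + (-50840) − (57540) = 496600 Pa.

496600 Pa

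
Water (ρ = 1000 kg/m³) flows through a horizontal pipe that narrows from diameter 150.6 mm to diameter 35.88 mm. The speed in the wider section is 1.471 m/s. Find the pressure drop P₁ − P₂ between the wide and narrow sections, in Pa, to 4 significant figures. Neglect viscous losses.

ΔP = 334700 Pa

By continuity, v₂ = v₁·A₁/A₂ = 1.471·(178.1/10.11) = 25.92 m/s.
The pipe is horizontal, so Bernoulli reduces to P₁ + ½ρv₁² = P₂ + ½ρv₂².
P₁ − P₂ = ½·1000·(25.92² − 1.471²) = ½·1000·669.4 = 334700 Pa.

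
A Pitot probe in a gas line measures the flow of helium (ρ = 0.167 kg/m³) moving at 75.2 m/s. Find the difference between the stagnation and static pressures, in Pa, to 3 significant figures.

At the stagnation point the flow is brought to rest, so Bernoulli gives P_stag − P_static = ½ρv².
ΔP = ½·0.167·75.2² = 472 Pa.

472 Pa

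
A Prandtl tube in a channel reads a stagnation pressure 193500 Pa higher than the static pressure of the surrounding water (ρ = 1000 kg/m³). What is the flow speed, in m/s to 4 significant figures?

v = 19.67 m/s

The dynamic pressure equals the rise in static pressure at the stagnation point: ΔP = ½ρv².
v = √(2ΔP/ρ) = √(2·193500/1000) = 19.67 m/s.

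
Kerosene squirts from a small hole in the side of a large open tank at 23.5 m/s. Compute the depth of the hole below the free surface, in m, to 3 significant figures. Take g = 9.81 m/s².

h = 28.1 m

Torricelli: v = √(2gh), so h = v²/(2g).
h = 23.5²/(2·9.81) = 552/19.62 = 28.1 m.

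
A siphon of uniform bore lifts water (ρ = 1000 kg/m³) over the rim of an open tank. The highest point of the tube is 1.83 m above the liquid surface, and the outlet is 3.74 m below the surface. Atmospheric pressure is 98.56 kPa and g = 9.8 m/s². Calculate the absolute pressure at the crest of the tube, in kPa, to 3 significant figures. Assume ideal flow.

Bernoulli surface→outlet gives ½v² = g·h_out, so v = √(2·9.8·3.74) = 8.56 m/s.
With constant cross-section the crest speed equals v; applying Bernoulli from the surface up to the crest, P_top = P_atm − ½ρv² − ρg·h_top.
P_top = 98560 − ½·1000·8.56² − 1000·9.8·1.83 = 44000 Pa.

44.0 kPa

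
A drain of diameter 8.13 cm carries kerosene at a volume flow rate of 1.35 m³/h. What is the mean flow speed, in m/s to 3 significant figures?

Q = 1.35 m³/h = 0.000375 m³/s.
v = Q/A = 0.000375 / 0.00519 = 0.0722 m/s.

v ≈ 0.0722 m/s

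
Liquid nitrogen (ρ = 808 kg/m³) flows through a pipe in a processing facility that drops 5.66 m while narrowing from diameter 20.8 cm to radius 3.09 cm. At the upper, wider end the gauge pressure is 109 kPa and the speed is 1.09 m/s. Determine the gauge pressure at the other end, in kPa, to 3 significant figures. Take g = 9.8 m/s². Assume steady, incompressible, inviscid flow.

92.7 kPa

Mass conservation (A₁v₁ = A₂v₂) gives v₂ = 1.09 × 340/30.0 = 12.3 m/s.
Applying Bernoulli between the two ends and solving for P₂: P₂ = P₁ + ½ρ(v₁² − v₂²) − ρgΔh.
P₂ = 109000 + ½·808·(1.09² − 12.3²) − 808·9.8·(−5.66) = 109000 + (-61100) − (-44800) = 92700 Pa.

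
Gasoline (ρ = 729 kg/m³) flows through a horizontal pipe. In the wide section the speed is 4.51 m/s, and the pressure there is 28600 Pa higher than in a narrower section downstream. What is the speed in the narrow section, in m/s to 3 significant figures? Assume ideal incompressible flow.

v₂ ≈ 9.94 m/s

Along the level pipe P + ½ρv² is conserved, hence v₂² = v₁² + 2(P₁ − P₂)/ρ.
v₂ = √(4.51² + 2·28600/729) = √(20.3 + 78.5) = 9.94 m/s.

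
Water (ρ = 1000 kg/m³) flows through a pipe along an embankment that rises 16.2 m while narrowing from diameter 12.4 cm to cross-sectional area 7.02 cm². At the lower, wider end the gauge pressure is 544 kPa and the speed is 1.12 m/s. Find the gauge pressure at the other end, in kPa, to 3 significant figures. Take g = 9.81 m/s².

P₂ = 200 kPa

The volume flow rate is constant, so v₂ = (A₁/A₂)v₁ = (121/7.02)·1.12 = 19.3 m/s.
Applying Bernoulli between the two ends and solving for P₂: P₂ = P₁ + ½ρ(v₁² − v₂²) − ρgΔh.
P₂ = 544000 + ½·1000·(1.12² − 19.3²) − 1000·9.81·(+16.2) = 544000 + (-185000) − (159000) = 200000 Pa.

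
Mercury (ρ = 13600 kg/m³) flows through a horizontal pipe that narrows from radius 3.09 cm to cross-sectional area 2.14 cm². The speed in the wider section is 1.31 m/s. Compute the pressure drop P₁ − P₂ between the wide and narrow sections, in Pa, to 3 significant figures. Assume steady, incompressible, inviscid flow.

ΔP = 2280000 Pa

Mass conservation (A₁v₁ = A₂v₂) gives v₂ = 1.31 × 30.0/2.14 = 18.4 m/s.
With no height change, Bernoulli's equation is P₁ + ½ρv₁² = P₂ + ½ρv₂².
P₁ − P₂ = ½·13600·(18.4² − 1.31²) = ½·13600·335 = 2280000 Pa.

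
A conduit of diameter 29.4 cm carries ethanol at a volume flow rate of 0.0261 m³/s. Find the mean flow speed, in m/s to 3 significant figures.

Q = 0.0261 m³/s = 0.0261 m³/s.
v = Q/A = 0.0261 / 0.0679 = 0.384 m/s.

v ≈ 0.384 m/s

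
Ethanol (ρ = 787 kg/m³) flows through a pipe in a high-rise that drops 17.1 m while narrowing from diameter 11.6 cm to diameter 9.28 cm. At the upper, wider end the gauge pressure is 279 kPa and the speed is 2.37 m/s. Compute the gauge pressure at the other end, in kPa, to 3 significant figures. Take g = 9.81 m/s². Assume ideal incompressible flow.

Mass conservation (A₁v₁ = A₂v₂) gives v₂ = 2.37 × 106/67.6 = 3.70 m/s.
Energy conservation along the streamline gives P₂ = P₁ − ½ρ(v₂² − v₁²) − ρg(h₂ − h₁).
P₂ = 279000 + ½·787·(2.37² − 3.70²) − 787·9.81·(−17.1) = 279000 + (-3190) − (-132000) = 408000 Pa.

P₂ ≈ 408 kPa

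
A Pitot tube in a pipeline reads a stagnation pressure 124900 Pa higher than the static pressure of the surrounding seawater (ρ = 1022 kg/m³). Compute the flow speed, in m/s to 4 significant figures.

The dynamic pressure equals the rise in static pressure at the stagnation point: ΔP = ½ρv².
v = √(2ΔP/ρ) = √(2·124900/1022) = 15.63 m/s.

v = 15.63 m/s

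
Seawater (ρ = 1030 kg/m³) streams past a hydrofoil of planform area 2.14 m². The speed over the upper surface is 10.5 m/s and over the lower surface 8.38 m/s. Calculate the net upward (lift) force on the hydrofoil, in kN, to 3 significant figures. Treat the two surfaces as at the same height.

F = 44.1 kN

With equal heights on the two surfaces, Bernoulli gives P_lower − P_upper = ½ρ(v_upper² − v_lower²).
ΔP = ½·1030·(10.5² − 8.38²) = 20600 Pa.
Lift = ΔP · A = 20600 × 2.14 = 44100 N.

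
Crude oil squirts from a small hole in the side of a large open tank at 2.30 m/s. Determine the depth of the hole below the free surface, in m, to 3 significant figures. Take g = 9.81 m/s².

Inverting v = √(2gh) gives h = v² / 2g.
h = 2.30²/(2·9.81) = 5.29/19.62 = 0.270 m.

h ≈ 0.270 m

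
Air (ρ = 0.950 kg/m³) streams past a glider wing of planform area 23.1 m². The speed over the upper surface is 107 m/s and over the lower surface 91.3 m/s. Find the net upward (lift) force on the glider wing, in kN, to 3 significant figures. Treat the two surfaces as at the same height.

From P + ½ρv² = const at equal height, P_low − P_up = ½ρ(v_up² − v_low²).
ΔP = ½·0.950·(107² − 91.3²) = 1480 Pa.
Lift = ΔP · A = 1480 × 23.1 = 34200 N.

34.2 kN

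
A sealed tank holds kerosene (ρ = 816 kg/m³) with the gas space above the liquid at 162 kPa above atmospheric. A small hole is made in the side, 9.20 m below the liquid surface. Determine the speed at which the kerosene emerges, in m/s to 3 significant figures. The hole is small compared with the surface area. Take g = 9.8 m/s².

Take point 1 at the surface (v₁ ≈ 0) and point 2 at the hole (at atmospheric pressure). Bernoulli: P₁ + ρg h = P_atm + ½ρv₂².
With P₁ − P_atm = 162000 Pa, v₂ = √(2gh + 2ΔP/ρ) = √(2·9.8·9.20 + 2·162000/816) = 24.0 m/s.

v = 24.0 m/s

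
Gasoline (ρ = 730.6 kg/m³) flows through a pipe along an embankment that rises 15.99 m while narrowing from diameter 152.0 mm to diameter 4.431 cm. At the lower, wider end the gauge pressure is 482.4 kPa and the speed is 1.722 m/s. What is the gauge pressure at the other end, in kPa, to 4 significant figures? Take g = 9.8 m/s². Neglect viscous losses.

P₂ = 219.0 kPa

Mass conservation (A₁v₁ = A₂v₂) gives v₂ = 1.722 × 181.5/15.42 = 20.26 m/s.
Energy conservation along the streamline gives P₂ = P₁ − ½ρ(v₂² − v₁²) − ρg(h₂ − h₁).
P₂ = 482400 + ½·730.6·(1.722² − 20.26²) − 730.6·9.8·(+15.99) = 482400 + (-148900) − (114500) = 219000 Pa.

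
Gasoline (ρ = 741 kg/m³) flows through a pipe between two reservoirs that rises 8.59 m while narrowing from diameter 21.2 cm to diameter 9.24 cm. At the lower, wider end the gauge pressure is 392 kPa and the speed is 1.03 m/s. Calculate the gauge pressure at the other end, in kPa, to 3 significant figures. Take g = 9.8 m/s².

319 kPa

The volume flow rate is constant, so v₂ = (A₁/A₂)v₁ = (353/67.1)·1.03 = 5.42 m/s.
Energy conservation along the streamline gives P₂ = P₁ − ½ρ(v₂² − v₁²) − ρg(h₂ − h₁).
P₂ = 392000 + ½·741·(1.03² − 5.42²) − 741·9.8·(+8.59) = 392000 + (-10500) − (62400) = 319000 Pa.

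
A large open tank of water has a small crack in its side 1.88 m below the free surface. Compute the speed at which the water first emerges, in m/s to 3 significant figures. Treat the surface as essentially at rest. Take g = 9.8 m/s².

Bernoulli from surface to hole (P equal, v_surface ≈ 0): v = √(2gh) = √(2×9.8×1.88) = 6.07 m/s.

v ≈ 6.07 m/s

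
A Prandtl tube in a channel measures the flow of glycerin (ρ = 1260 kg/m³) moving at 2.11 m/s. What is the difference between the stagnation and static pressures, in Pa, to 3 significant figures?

ΔP = 2800 Pa

Bernoulli between the free stream and the stagnation point: ½ρv² = P_stag − P_static.
ΔP = ½·1260·2.11² = 2800 Pa.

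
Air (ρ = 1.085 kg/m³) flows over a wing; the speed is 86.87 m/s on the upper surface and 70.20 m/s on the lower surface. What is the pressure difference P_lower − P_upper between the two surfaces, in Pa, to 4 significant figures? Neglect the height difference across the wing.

Bernoulli (same height): P_lower − P_upper = ½ρ(v_upper² − v_lower²).
ΔP = ½·1.085·(86.87² − 70.20²) = 1420 Pa.

ΔP ≈ 1420 Pa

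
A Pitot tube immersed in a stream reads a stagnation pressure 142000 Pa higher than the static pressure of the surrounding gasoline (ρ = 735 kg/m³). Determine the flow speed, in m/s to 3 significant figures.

The dynamic pressure equals the rise in static pressure at the stagnation point: ΔP = ½ρv².
v = √(2ΔP/ρ) = √(2·142000/735) = 19.7 m/s.

v ≈ 19.7 m/s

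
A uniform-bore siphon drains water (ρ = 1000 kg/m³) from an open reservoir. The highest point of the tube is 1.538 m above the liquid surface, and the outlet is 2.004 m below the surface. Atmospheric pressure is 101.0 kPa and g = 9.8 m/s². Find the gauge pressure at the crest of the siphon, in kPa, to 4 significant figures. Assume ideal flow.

P_gauge ≈ -34.71 kPa

Bernoulli surface→outlet gives ½v² = g·h_out, so v = √(2·9.8·2.004) = 6.267 m/s.
With constant cross-section the crest speed equals v; applying Bernoulli from the surface up to the crest, P_top = P_atm − ½ρv² − ρg·h_top.
P_top = 101000 − ½·1000·6.267² − 1000·9.8·1.538 = 66290 Pa. So P_gauge = P_top − P_atm = -34710 Pa.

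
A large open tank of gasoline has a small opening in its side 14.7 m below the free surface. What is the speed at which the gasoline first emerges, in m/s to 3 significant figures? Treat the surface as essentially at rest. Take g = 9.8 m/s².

With the surface at rest and both surface and jet at atmospheric pressure, Bernoulli gives ρg h = ½ρv², so v = √(2gh) = √(2·9.8·14.7) = 17.0 m/s.

v = 17.0 m/s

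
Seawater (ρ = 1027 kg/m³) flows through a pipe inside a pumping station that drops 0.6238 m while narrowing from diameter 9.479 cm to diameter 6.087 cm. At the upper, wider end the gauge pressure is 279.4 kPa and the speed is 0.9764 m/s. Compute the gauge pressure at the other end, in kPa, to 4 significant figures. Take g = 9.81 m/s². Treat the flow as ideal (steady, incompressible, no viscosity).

P₂ ≈ 283.3 kPa

The volume flow rate is constant, so v₂ = (A₁/A₂)v₁ = (70.57/29.10)·0.9764 = 2.368 m/s.
Bernoulli: P₁ + ½ρv₁² + ρg h₁ = P₂ + ½ρv₂² + ρg h₂, so P₂ = P₁ + ½ρ(v₁² − v₂²) − ρg(h₂ − h₁).
P₂ = 279400 + ½·1027·(0.9764² − 2.368²) − 1027·9.81·(−0.6238) = 279400 + (-2389) − (-6285) = 283300 Pa.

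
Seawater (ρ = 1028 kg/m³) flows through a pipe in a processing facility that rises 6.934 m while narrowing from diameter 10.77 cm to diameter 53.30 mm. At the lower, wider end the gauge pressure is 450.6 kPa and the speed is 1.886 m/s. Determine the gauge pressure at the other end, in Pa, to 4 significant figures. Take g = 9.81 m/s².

P₂ ≈ 352000 Pa

Continuity gives A₁v₁ = A₂v₂, so v₂ = (91.10 cm²)/(22.31 cm²) × 1.886 m/s = 7.700 m/s.
Applying Bernoulli between the two ends and solving for P₂: P₂ = P₁ + ½ρ(v₁² − v₂²) − ρgΔh.
P₂ = 450600 + ½·1028·(1.886² − 7.700²) − 1028·9.81·(+6.934) = 450600 + (-28650) − (69930) = 352000 Pa.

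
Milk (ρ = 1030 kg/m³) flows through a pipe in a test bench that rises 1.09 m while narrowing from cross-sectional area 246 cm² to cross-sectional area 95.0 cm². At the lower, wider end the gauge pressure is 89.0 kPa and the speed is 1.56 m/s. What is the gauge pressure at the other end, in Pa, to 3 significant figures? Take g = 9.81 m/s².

P₂ ≈ 70800 Pa

Mass conservation (A₁v₁ = A₂v₂) gives v₂ = 1.56 × 246/95.0 = 4.04 m/s.
Bernoulli: P₁ + ½ρv₁² + ρg h₁ = P₂ + ½ρv₂² + ρg h₂, so P₂ = P₁ + ½ρ(v₁² − v₂²) − ρg(h₂ − h₁).
P₂ = 89000 + ½·1030·(1.56² − 4.04²) − 1030·9.81·(+1.09) = 89000 + (-7150) − (11000) = 70800 Pa.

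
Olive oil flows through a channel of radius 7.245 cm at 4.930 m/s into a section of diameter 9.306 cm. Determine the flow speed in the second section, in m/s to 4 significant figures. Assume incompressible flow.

11.95 m/s

By continuity, v₂ = v₁·A₁/A₂ = 4.930·(164.9/68.02) = 11.95 m/s.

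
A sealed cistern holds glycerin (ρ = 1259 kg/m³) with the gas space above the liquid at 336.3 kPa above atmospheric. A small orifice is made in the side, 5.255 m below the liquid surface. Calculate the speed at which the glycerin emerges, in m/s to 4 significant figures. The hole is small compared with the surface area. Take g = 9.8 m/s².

25.24 m/s

Take point 1 at the surface (v₁ ≈ 0) and point 2 at the hole (at atmospheric pressure). Bernoulli: P₁ + ρg h = P_atm + ½ρv₂².
With P₁ − P_atm = 336300 Pa, v₂ = √(2gh + 2ΔP/ρ) = √(2·9.8·5.255 + 2·336300/1259) = 25.24 m/s.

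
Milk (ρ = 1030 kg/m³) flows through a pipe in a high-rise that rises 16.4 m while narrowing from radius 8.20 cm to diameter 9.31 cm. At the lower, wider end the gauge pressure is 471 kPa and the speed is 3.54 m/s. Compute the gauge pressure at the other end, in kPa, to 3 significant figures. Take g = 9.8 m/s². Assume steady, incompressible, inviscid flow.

Continuity gives A₁v₁ = A₂v₂, so v₂ = (211 cm²)/(68.1 cm²) × 3.54 m/s = 11.0 m/s.
Energy conservation along the streamline gives P₂ = P₁ − ½ρ(v₂² − v₁²) − ρg(h₂ − h₁).
P₂ = 471000 + ½·1030·(3.54² − 11.0²) − 1030·9.8·(+16.4) = 471000 + (-55700) − (166000) = 250000 Pa.

P₂ = 250 kPa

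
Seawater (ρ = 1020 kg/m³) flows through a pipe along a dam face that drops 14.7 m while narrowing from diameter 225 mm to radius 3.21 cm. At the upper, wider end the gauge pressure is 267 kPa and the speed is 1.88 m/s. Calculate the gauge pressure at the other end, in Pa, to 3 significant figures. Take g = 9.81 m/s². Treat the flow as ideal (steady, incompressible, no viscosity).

144000 Pa

By continuity, v₂ = v₁·A₁/A₂ = 1.88·(398/32.4) = 23.1 m/s.
Energy conservation along the streamline gives P₂ = P₁ − ½ρ(v₂² − v₁²) − ρg(h₂ − h₁).
P₂ = 267000 + ½·1020·(1.88² − 23.1²) − 1020·9.81·(−14.7) = 267000 + (-270000) − (-147000) = 144000 Pa.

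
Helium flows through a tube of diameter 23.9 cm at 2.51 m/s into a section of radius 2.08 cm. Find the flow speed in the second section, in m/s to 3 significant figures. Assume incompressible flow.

v₂ ≈ 82.8 m/s

Continuity gives A₁v₁ = A₂v₂, so v₂ = (449 cm²)/(13.6 cm²) × 2.51 m/s = 82.8 m/s.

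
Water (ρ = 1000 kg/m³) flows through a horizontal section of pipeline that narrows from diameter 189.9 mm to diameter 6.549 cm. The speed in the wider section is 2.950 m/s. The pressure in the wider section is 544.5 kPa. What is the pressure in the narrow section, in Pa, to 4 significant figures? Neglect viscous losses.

Continuity gives A₁v₁ = A₂v₂, so v₂ = (283.2 cm²)/(33.69 cm²) × 2.950 m/s = 24.80 m/s.
The pipe is horizontal, so Bernoulli reduces to P₁ + ½ρv₁² = P₂ + ½ρv₂².
P₂ = P₁ − ½ρ(v₂² − v₁²) = 544500 − ½·1000·(24.80² − 2.950²) = 544500 − 303300 = 241200 Pa.

P₂ ≈ 241200 Pa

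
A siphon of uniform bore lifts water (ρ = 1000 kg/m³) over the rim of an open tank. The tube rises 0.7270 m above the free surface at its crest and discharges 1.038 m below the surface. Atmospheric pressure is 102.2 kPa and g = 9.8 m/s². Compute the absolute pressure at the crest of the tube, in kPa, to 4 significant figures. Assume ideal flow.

P_top ≈ 84.90 kPa

From the surface to the outlet (both open to atmosphere, surface at rest): v = √(2g·h_out) = √(2·9.8·1.038) = 4.511 m/s.
With constant cross-section the crest speed equals v; applying Bernoulli from the surface up to the crest, P_top = P_atm − ½ρv² − ρg·h_top.
P_top = 102200 − ½·1000·4.511² − 1000·9.8·0.7270 = 84900 Pa.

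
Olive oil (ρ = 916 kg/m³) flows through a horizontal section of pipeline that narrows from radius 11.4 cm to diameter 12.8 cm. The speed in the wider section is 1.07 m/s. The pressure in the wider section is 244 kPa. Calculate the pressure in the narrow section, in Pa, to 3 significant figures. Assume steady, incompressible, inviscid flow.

The volume flow rate is constant, so v₂ = (A₁/A₂)v₁ = (408/129)·1.07 = 3.39 m/s.
Bernoulli (h₁ = h₂): P₁ − P₂ = ½ρ(v₂² − v₁²).
P₂ = P₁ − ½ρ(v₂² − v₁²) = 244000 − ½·916·(3.39² − 1.07²) = 244000 − 4750 = 239000 Pa.

P₂ ≈ 239000 Pa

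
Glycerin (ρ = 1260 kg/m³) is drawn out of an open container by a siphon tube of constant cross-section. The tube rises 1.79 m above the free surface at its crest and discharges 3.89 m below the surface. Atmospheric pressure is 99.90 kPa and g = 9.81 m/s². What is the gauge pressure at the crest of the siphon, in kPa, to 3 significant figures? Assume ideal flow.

P_gauge ≈ -70.2 kPa

Bernoulli surface→outlet gives ½v² = g·h_out, so v = √(2·9.81·3.89) = 8.74 m/s.
Continuity keeps v the same throughout the tube; from surface to crest, P_atm + 0 = P_top + ½ρv² + ρg·h_top.
P_top = 99900 − ½·1260·8.74² − 1260·9.81·1.79 = 29700 Pa. So P_gauge = P_top − P_atm = -70200 Pa.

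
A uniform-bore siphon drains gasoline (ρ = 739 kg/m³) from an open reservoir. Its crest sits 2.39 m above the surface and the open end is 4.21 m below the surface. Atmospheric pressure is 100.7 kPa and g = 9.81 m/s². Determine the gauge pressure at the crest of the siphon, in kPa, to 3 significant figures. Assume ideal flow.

P_gauge ≈ -47.8 kPa

Bernoulli surface→outlet gives ½v² = g·h_out, so v = √(2·9.81·4.21) = 9.09 m/s.
Continuity keeps v the same throughout the tube; from surface to crest, P_atm + 0 = P_top + ½ρv² + ρg·h_top.
P_top = 100700 − ½·739·9.09² − 739·9.81·2.39 = 52900 Pa. So P_gauge = P_top − P_atm = -47800 Pa.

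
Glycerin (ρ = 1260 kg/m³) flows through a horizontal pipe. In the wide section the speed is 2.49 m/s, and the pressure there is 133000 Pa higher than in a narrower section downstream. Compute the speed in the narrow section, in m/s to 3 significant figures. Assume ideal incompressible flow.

v₂ = 14.7 m/s

Along the level pipe P + ½ρv² is conserved, hence v₂² = v₁² + 2(P₁ − P₂)/ρ.
v₂ = √(2.49² + 2·133000/1260) = √(6.20 + 211) = 14.7 m/s.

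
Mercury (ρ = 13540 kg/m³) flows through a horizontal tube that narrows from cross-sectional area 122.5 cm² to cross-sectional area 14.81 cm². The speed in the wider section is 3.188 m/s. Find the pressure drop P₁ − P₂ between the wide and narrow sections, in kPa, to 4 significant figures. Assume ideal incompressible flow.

4639 kPa

The volume flow rate is constant, so v₂ = (A₁/A₂)v₁ = (122.5/14.81)·3.188 = 26.37 m/s.
With no height change, Bernoulli's equation is P₁ + ½ρv₁² = P₂ + ½ρv₂².
P₁ − P₂ = ½·13540·(26.37² − 3.188²) = ½·13540·685.2 = 4639000 Pa.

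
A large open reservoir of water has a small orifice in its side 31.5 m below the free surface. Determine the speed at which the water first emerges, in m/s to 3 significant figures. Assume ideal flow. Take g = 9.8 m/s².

v = 24.8 m/s

With the surface at rest and both surface and jet at atmospheric pressure, Bernoulli gives ρg h = ½ρv², so v = √(2gh) = √(2·9.8·31.5) = 24.8 m/s.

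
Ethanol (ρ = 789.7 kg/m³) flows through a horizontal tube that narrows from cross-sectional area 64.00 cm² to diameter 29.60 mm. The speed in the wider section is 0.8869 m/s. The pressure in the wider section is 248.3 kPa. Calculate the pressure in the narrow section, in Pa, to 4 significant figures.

P₂ ≈ 221700 Pa

Continuity gives A₁v₁ = A₂v₂, so v₂ = (64.00 cm²)/(6.881 cm²) × 0.8869 m/s = 8.249 m/s.
Along the horizontal streamline, P + ½ρv² is constant.
P₂ = P₁ − ½ρ(v₂² − v₁²) = 248300 − ½·789.7·(8.249² − 0.8869²) = 248300 − 26550 = 221700 Pa.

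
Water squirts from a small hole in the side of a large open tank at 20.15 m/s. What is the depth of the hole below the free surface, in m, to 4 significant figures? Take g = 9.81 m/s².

Inverting v = √(2gh) gives h = v² / 2g.
h = 20.15²/(2·9.81) = 406.0/19.62 = 20.69 m.

h ≈ 20.69 m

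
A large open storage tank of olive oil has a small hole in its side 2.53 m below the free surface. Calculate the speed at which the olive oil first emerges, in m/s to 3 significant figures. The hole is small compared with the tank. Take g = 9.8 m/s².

Bernoulli from surface to hole (P equal, v_surface ≈ 0): v = √(2gh) = √(2×9.8×2.53) = 7.04 m/s.

v ≈ 7.04 m/s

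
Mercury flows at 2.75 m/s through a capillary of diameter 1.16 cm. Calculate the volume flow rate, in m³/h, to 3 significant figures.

Q = A·v = 0.000106 m² × 2.75 m/s = 0.000291 m³/s.
Converting: 0.000291 m³/s × 3600 = 1.05 m³/h.

1.05 m³/h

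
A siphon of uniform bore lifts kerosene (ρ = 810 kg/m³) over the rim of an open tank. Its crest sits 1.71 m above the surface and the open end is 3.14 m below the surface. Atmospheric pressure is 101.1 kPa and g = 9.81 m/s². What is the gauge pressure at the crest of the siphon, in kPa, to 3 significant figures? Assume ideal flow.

Bernoulli surface→outlet gives ½v² = g·h_out, so v = √(2·9.81·3.14) = 7.85 m/s.
Continuity keeps v the same throughout the tube; from surface to crest, P_atm + 0 = P_top + ½ρv² + ρg·h_top.
P_top = 101100 − ½·810·7.85² − 810·9.81·1.71 = 62600 Pa. So P_gauge = P_top − P_atm = -38500 Pa.

P_gauge ≈ -38.5 kPa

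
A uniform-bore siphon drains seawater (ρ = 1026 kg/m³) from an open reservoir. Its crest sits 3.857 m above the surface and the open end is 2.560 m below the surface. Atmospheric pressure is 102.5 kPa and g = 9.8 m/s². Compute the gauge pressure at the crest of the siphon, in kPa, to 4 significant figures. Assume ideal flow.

The outlet speed comes from Torricelli: v = √(2g·2.560) = 7.084 m/s.
The bore is uniform, so the speed at the crest is the same v. Bernoulli surface→crest: P_atm = P_top + ½ρv² + ρg·h_top.
P_top = 102500 − ½·1026·7.084² − 1026·9.8·3.857 = 37980 Pa. So P_gauge = P_top − P_atm = -64520 Pa.

P_gauge ≈ -64.52 kPa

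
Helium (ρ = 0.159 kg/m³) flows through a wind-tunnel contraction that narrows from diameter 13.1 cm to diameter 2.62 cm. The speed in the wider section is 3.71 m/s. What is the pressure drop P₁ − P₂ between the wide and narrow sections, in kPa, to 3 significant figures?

0.683 kPa

The volume flow rate is constant, so v₂ = (A₁/A₂)v₁ = (135/5.39)·3.71 = 92.8 m/s.
Bernoulli (h₁ = h₂): P₁ − P₂ = ½ρ(v₂² − v₁²).
P₁ − P₂ = ½·0.159·(92.8² − 3.71²) = ½·0.159·8590 = 683 Pa.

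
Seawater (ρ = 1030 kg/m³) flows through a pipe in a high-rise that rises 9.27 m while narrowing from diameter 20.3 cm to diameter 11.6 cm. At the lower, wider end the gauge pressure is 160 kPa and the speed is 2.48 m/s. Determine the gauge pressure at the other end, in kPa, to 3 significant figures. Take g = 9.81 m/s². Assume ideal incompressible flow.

The volume flow rate is constant, so v₂ = (A₁/A₂)v₁ = (324/106)·2.48 = 7.60 m/s.
Applying Bernoulli between the two ends and solving for P₂: P₂ = P₁ + ½ρ(v₁² − v₂²) − ρgΔh.
P₂ = 160000 + ½·1030·(2.48² − 7.60²) − 1030·9.81·(+9.27) = 160000 + (-26500) − (93700) = 39800 Pa.

P₂ ≈ 39.8 kPa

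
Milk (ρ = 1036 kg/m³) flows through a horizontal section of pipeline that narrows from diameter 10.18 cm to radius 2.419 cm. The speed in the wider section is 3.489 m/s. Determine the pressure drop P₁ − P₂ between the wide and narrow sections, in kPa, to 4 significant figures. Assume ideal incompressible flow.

By continuity, v₂ = v₁·A₁/A₂ = 3.489·(81.39/18.38) = 15.45 m/s.
Bernoulli (h₁ = h₂): P₁ − P₂ = ½ρ(v₂² − v₁²).
P₁ − P₂ = ½·1036·(15.45² − 3.489²) = ½·1036·226.5 = 117300 Pa.

ΔP ≈ 117.3 kPa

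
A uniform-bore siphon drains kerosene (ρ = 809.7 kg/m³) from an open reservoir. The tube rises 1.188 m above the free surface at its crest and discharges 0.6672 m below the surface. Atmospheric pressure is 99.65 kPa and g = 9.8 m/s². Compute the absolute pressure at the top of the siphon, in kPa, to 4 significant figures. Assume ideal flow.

84.93 kPa

Bernoulli surface→outlet gives ½v² = g·h_out, so v = √(2·9.8·0.6672) = 3.616 m/s.
The bore is uniform, so the speed at the crest is the same v. Bernoulli surface→crest: P_atm = P_top + ½ρv² + ρg·h_top.
P_top = 99650 − ½·809.7·3.616² − 809.7·9.8·1.188 = 84930 Pa.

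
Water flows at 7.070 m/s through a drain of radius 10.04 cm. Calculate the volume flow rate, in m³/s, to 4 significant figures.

Q ≈ 0.2239 m³/s

Q = A·v = 0.03167 m² × 7.070 m/s = 0.2239 m³/s.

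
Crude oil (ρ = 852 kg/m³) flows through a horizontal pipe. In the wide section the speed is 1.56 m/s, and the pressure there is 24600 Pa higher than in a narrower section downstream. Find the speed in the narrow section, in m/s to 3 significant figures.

Horizontal Bernoulli: P₁ + ½ρv₁² = P₂ + ½ρv₂², so v₂² = v₁² + 2(P₁ − P₂)/ρ.
v₂ = √(1.56² + 2·24600/852) = √(2.43 + 57.7) = 7.76 m/s.

v₂ ≈ 7.76 m/s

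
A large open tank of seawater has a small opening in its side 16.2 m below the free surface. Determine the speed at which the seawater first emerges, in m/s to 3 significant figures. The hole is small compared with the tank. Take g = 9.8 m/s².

Bernoulli from surface to hole (P equal, v_surface ≈ 0): v = √(2gh) = √(2×9.8×16.2) = 17.8 m/s.

v ≈ 17.8 m/s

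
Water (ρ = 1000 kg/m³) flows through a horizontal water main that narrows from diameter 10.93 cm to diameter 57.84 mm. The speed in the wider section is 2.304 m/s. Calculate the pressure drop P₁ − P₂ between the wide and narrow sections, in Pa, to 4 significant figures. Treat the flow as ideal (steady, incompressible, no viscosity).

Mass conservation (A₁v₁ = A₂v₂) gives v₂ = 2.304 × 93.83/26.28 = 8.227 m/s.
Along the horizontal streamline, P + ½ρv² is constant.
P₁ − P₂ = ½·1000·(8.227² − 2.304²) = ½·1000·62.38 = 31190 Pa.

ΔP ≈ 31190 Pa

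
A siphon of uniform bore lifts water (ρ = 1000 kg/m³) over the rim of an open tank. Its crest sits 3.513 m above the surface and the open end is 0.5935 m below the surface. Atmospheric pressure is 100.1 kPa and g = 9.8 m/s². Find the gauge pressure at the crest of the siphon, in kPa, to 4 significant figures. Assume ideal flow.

P_gauge ≈ -40.24 kPa

The outlet speed comes from Torricelli: v = √(2g·0.5935) = 3.411 m/s.
With constant cross-section the crest speed equals v; applying Bernoulli from the surface up to the crest, P_top = P_atm − ½ρv² − ρg·h_top.
P_top = 100100 − ½·1000·3.411² − 1000·9.8·3.513 = 59860 Pa. So P_gauge = P_top − P_atm = -40240 Pa.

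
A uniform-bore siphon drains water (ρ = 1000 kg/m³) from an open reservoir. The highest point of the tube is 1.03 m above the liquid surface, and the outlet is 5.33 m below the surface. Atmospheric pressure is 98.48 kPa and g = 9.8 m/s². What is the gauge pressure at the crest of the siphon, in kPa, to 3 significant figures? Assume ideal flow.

P_gauge ≈ -62.3 kPa

The outlet speed comes from Torricelli: v = √(2g·5.33) = 10.2 m/s.
The bore is uniform, so the speed at the crest is the same v. Bernoulli surface→crest: P_atm = P_top + ½ρv² + ρg·h_top.
P_top = 98480 − ½·1000·10.2² − 1000·9.8·1.03 = 36200 Pa. So P_gauge = P_top − P_atm = -62300 Pa.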